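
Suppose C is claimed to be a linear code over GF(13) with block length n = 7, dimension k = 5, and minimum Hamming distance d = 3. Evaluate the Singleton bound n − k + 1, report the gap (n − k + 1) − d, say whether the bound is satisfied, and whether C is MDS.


Singleton RHS = n − k + 1 = 3, slack = 0, bound satisfied, MDS.

Singleton bound: d ≤ n − k + 1.
Here n = 7, k = 5, so n − k + 1 = 3.
Given d = 3, check d ≤ 3: YES.
Slack = (n − k + 1) − d = 0.
The code is MDS (slack = 0).
Description: the claimed parameters are [7, 5, 3]_13; such a code would be MDS (meets Singleton bound).


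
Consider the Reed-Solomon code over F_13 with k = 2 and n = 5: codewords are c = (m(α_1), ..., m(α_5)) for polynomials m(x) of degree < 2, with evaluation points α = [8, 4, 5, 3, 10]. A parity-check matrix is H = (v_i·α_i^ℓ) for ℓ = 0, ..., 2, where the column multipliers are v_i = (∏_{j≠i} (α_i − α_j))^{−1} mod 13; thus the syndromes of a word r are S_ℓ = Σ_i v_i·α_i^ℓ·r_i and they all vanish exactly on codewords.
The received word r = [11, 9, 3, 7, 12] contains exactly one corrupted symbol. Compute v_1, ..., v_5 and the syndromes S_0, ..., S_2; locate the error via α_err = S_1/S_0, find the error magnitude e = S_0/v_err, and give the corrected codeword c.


S = (1, 3, 9), error at position 4, error magnitude e = 5, c = [11, 9, 3, 2, 12].

Step 1: column multipliers v_i = (∏_{j≠i}(α_i − α_j))^{−1} mod 13.
  i = 1 (α = 8): (8−4)(8−5)(8−3)(8−10) = 4·3·5·(−2) = −120 ≡ 10, so v_1 = 10^{−1} = 4 (mod 13).
  i = 2 (α = 4): (4−8)(4−5)(4−3)(4−10) = (−4)·(−1)·1·(−6) = −24 ≡ 2, so v_2 = 2^{−1} = 7 (mod 13).
  i = 3 (α = 5): (5−8)(5−4)(5−3)(5−10) = (−3)·1·2·(−5) = 30 ≡ 4, so v_3 = 4^{−1} = 10 (mod 13).
  i = 4 (α = 3): (3−8)(3−4)(3−5)(3−10) = (−5)·(−1)·(−2)·(−7) = 70 ≡ 5, so v_4 = 5^{−1} = 8 (mod 13).
  i = 5 (α = 10): (10−8)(10−4)(10−5)(10−3) = 2·6·5·7 = 420 ≡ 4, so v_5 = 4^{−1} = 10 (mod 13).
  v = [4, 7, 10, 8, 10].
Step 2: syndromes of r = [11, 9, 3, 7, 12] (all sums mod 13).
  S_0 = Σ v_i r_i = 4·11 + 7·9 + 10·3 + 8·7 + 10·12 = 313 ≡ 1.
  S_1 = Σ v_i α_i r_i = 4·8·11 + 7·4·9 + 10·5·3 + 8·3·7 + 10·10·12 = 2122 ≡ 3.
  α_i^2 mod 13 = [12, 3, 12, 9, 9].
  S_2 = Σ v_i α_i^2 r_i = 4·12·11 + 7·3·9 + 10·12·3 + 8·9·7 + 10·9·12 = 2661 ≡ 9.
  S = (1, 3, 9) ≠ 0, so r is not a codeword (an error is present).
Step 3: locate the error. For a single error e at position i, S_ℓ = v_i·e·α_i^ℓ, so α_err = S_1/S_0.
  S_0^{−1} = 1^{−1} = 1 (mod 13), so α_err = 3·1 = 3 ≡ 3 = α_4. Error position i = 4.
  Consistency check: S_2/S_1 = 9·9 = 81 ≡ 3 = α_err ✓ (single-error assumption holds).
Step 4: error magnitude e = S_0/v_4 = S_0·∏_{j≠4}(α_4 − α_j) = 1·5 = 5 ≡ 5 (mod 13).
Step 5: correct position 4: c_4 = r_4 − e = 7 − 5 ≡ 2 (mod 13). Hence c = [11, 9, 3, 2, 12].
  Check: interpolating c through the α_i gives m(x) = 7 + 7·x (degree < 2) with m(α_i) = c_i for every i, so c is indeed a codeword.


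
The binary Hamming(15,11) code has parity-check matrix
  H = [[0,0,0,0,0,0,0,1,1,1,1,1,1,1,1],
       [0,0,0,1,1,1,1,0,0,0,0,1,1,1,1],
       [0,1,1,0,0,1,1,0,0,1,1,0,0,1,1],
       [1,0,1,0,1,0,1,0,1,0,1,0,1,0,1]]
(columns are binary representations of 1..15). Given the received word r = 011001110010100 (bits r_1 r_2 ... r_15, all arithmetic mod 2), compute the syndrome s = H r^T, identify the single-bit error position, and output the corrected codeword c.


s = (1, 1, 1, 0)^T, error position = 14, corrected codeword c = 011001110010110

Compute s = H r^T mod 2 one row at a time:
  s_1 = 1 + 0 + 0 + 1 + 0 + 1 + 0 + 0 = 3 ≡ 1 (mod 2).
  s_2 = 0 + 0 + 1 + 1 + 0 + 1 + 0 + 0 = 3 ≡ 1 (mod 2).
  s_3 = 1 + 1 + 1 + 1 + 0 + 1 + 0 + 0 = 5 ≡ 1 (mod 2).
  s_4 = 0 + 1 + 0 + 1 + 0 + 1 + 1 + 0 = 4 ≡ 0 (mod 2).
s = (1, 1, 1, 0)^T — this equals column 14 of H (binary 1110), so error is at position 14.
Correct: flip bit 14 of r = 011001110010100 to get c = 011001110010110.


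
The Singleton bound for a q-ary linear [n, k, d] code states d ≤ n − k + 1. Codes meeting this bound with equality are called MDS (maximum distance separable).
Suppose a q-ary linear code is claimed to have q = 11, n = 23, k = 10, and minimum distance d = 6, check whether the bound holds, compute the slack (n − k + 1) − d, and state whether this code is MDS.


Singleton RHS = n − k + 1 = 14, slack = 8, bound satisfied, not MDS.

Singleton bound: d ≤ n − k + 1.
Here n = 23, k = 10, so n − k + 1 = 14.
Given d = 6, check d ≤ 14: YES.
Slack = (n − k + 1) − d = 8.
The code is NOT MDS (slack = 8 > 0).
Description: the claimed parameters are [23, 10, 6]_11; such a code would be non-MDS.


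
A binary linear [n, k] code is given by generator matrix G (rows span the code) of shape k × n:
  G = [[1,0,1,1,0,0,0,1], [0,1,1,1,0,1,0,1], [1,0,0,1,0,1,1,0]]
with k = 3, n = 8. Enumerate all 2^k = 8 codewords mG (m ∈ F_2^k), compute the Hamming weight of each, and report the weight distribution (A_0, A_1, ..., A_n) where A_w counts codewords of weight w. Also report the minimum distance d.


Weight distribution: A_0 = 1, A_3 = 2, A_4 = 3, A_5 = 2. Minimum distance d = 3.

Enumerate all 2^3 = 8 messages m ∈ F_2^3.
For each, compute codeword c = mG in F_2^8, then tally its weight.
  m = 000 → c = 00000000, weight = 0.
  m = 100 → c = 10110001, weight = 4.
  m = 010 → c = 01110101, weight = 5.
  m = 110 → c = 11000100, weight = 3.
  m = 001 → c = 10010110, weight = 4.
  m = 101 → c = 00100111, weight = 4.
  m = 011 → c = 11100011, weight = 5.
  m = 111 → c = 01010010, weight = 3.
Tally weights:
  weight 0: 1 codewords.
  weight 3: 2 codewords.
  weight 4: 3 codewords.
  weight 5: 2 codewords.
Minimum distance d = smallest w > 0 with A_w > 0 = 3.
Sanity: Σ A_w = 8 = 2^3 = 8 ✓.


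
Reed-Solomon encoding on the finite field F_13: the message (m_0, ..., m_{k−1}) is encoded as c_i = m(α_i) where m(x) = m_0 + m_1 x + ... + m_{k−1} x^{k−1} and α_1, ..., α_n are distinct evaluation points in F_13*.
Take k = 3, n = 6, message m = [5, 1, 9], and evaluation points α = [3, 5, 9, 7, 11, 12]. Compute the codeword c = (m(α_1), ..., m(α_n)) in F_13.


c = [11, 1, 2, 11, 0, 0]

Message polynomial: m(x) = 5 + 1·x + 9·x^2 (mod 13).
For each evaluation point α_i, compute m(α_i) mod 13:
  α_1 = 3: Horner steps 9 → 2 → 11, so m(3) = 11.
  α_2 = 5: Horner steps 9 → 7 → 1, so m(5) = 1.
  α_3 = 9: Horner steps 9 → 4 → 2, so m(9) = 2.
  α_4 = 7: Horner steps 9 → 12 → 11, so m(7) = 11.
  α_5 = 11: Horner steps 9 → 9 → 0, so m(11) = 0.
  α_6 = 12: Horner steps 9 → 5 → 0, so m(12) = 0.
Codeword c = [11, 1, 2, 11, 0, 0] ∈ F_13^6.


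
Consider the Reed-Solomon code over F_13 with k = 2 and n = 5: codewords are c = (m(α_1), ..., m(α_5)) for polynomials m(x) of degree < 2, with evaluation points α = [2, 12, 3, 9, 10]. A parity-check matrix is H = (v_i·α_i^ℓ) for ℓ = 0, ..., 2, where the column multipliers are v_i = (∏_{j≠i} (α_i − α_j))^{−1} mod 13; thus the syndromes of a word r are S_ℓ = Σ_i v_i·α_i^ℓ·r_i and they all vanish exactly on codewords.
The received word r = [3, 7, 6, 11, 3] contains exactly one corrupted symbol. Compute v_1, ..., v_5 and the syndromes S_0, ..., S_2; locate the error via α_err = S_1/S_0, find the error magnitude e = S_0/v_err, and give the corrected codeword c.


S = (3, 4, 1), error at position 5, error magnitude e = 2, c = [3, 7, 6, 11, 1].

Step 1: column multipliers v_i = (∏_{j≠i}(α_i − α_j))^{−1} mod 13.
  i = 1 (α = 2): (2−12)(2−3)(2−9)(2−10) = (−10)·(−1)·(−7)·(−8) = 560 ≡ 1, so v_1 = 1^{−1} = 1 (mod 13).
  i = 2 (α = 12): (12−2)(12−3)(12−9)(12−10) = 10·9·3·2 = 540 ≡ 7, so v_2 = 7^{−1} = 2 (mod 13).
  i = 3 (α = 3): (3−2)(3−12)(3−9)(3−10) = 1·(−9)·(−6)·(−7) = −378 ≡ 12, so v_3 = 12^{−1} = 12 (mod 13).
  i = 4 (α = 9): (9−2)(9−12)(9−3)(9−10) = 7·(−3)·6·(−1) = 126 ≡ 9, so v_4 = 9^{−1} = 3 (mod 13).
  i = 5 (α = 10): (10−2)(10−12)(10−3)(10−9) = 8·(−2)·7·1 = −112 ≡ 5, so v_5 = 5^{−1} = 8 (mod 13).
  v = [1, 2, 12, 3, 8].
Step 2: syndromes of r = [3, 7, 6, 11, 3] (all sums mod 13).
  S_0 = Σ v_i r_i = 1·3 + 2·7 + 12·6 + 3·11 + 8·3 = 146 ≡ 3.
  S_1 = Σ v_i α_i r_i = 1·2·3 + 2·12·7 + 12·3·6 + 3·9·11 + 8·10·3 = 927 ≡ 4.
  α_i^2 mod 13 = [4, 1, 9, 3, 9].
  S_2 = Σ v_i α_i^2 r_i = 1·4·3 + 2·1·7 + 12·9·6 + 3·3·11 + 8·9·3 = 989 ≡ 1.
  S = (3, 4, 1) ≠ 0, so r is not a codeword (an error is present).
Step 3: locate the error. For a single error e at position i, S_ℓ = v_i·e·α_i^ℓ, so α_err = S_1/S_0.
  S_0^{−1} = 3^{−1} = 9 (mod 13), so α_err = 4·9 = 36 ≡ 10 = α_5. Error position i = 5.
  Consistency check: S_2/S_1 = 1·10 = 10 ≡ 10 = α_err ✓ (single-error assumption holds).
Step 4: error magnitude e = S_0/v_5 = S_0·∏_{j≠5}(α_5 − α_j) = 3·5 = 15 ≡ 2 (mod 13).
Step 5: correct position 5: c_5 = r_5 − e = 3 − 2 ≡ 1 (mod 13). Hence c = [3, 7, 6, 11, 1].
  Check: interpolating c through the α_i gives m(x) = 10 + 3·x (degree < 2) with m(α_i) = c_i for every i, so c is indeed a codeword.


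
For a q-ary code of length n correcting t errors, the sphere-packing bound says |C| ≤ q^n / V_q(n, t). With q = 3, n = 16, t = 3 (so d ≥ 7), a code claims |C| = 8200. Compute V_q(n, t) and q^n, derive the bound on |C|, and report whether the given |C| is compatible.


V_q(n, t) = 4993, q^n = 43046721, Hamming bound = 8621, |C| = 8200 ≤ bound (satisfied).

Step 1: Compute V_q(n, t) = Σ_{j=0}^3 C(n, j) (q−1)^j.
  j = 0: C(16,0)·(2)^0 = 1·1 = 1.
  j = 1: C(16,1)·(2)^1 = 16·2 = 32.
  j = 2: C(16,2)·(2)^2 = 120·4 = 480.
  j = 3: C(16,3)·(2)^3 = 560·8 = 4480.
  V_q(n, t) = 1 + 32 + 480 + 4480 = 4993.
Step 2: q^n = 3^16 = 43046721.
Step 3: Hamming bound ⌊q^n / V_q(n,t)⌋ = ⌊43046721/4993⌋ = 8621.
Step 4: Compare |C| = 8200 to 8621: satisfied.
The claimed |C| lies below the Hamming bound.


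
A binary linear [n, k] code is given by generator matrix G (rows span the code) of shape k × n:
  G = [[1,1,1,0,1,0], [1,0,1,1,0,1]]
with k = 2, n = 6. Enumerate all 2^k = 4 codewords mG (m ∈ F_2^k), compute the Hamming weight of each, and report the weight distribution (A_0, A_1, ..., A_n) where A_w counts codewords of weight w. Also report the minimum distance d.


Weight distribution: A_0 = 1, A_4 = 3. Minimum distance d = 4.

Enumerate all 2^2 = 4 messages m ∈ F_2^2.
For each, compute codeword c = mG in F_2^6, then tally its weight.
  m = 00 → c = 000000, weight = 0.
  m = 10 → c = 111010, weight = 4.
  m = 01 → c = 101101, weight = 4.
  m = 11 → c = 010111, weight = 4.
Tally weights:
  weight 0: 1 codewords.
  weight 4: 3 codewords.
Minimum distance d = smallest w > 0 with A_w > 0 = 4.
Sanity: Σ A_w = 4 = 2^2 = 4 ✓.


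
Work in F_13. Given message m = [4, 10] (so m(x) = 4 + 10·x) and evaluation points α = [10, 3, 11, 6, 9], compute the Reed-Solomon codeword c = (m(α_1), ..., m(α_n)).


c = [0, 8, 10, 12, 3]

Message polynomial: m(x) = 4 + 10·x (mod 13).
For each evaluation point α_i, compute m(α_i) mod 13:
  α_1 = 10: Horner steps 10 → 0, so m(10) = 0.
  α_2 = 3: Horner steps 10 → 8, so m(3) = 8.
  α_3 = 11: Horner steps 10 → 10, so m(11) = 10.
  α_4 = 6: Horner steps 10 → 12, so m(6) = 12.
  α_5 = 9: Horner steps 10 → 3, so m(9) = 3.
Codeword c = [0, 8, 10, 12, 3] ∈ F_13^5.


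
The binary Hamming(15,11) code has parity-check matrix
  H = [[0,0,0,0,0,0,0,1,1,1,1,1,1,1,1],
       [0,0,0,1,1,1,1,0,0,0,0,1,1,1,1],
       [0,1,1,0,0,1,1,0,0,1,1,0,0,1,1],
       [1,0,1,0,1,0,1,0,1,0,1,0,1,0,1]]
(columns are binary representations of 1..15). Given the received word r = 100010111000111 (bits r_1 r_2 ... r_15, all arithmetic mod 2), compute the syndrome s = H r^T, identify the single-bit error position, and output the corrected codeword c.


s = (1, 1, 1, 0)^T, error position = 14, corrected codeword c = 100010111000101

Compute s = H r^T mod 2 one row at a time:
  s_1 = 1 + 1 + 0 + 0 + 0 + 1 + 1 + 1 = 5 ≡ 1 (mod 2).
  s_2 = 0 + 1 + 0 + 1 + 0 + 1 + 1 + 1 = 5 ≡ 1 (mod 2).
  s_3 = 0 + 0 + 0 + 1 + 0 + 0 + 1 + 1 = 3 ≡ 1 (mod 2).
  s_4 = 1 + 0 + 1 + 1 + 1 + 0 + 1 + 1 = 6 ≡ 0 (mod 2).
s = (1, 1, 1, 0)^T — this equals column 14 of H (binary 1110), so error is at position 14.
Correct: flip bit 14 of r = 100010111000111 to get c = 100010111000101.


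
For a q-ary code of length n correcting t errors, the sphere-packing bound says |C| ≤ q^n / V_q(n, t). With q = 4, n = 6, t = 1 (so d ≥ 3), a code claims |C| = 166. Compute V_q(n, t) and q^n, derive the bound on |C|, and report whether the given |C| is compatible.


V_q(n, t) = 19, q^n = 4096, Hamming bound = 215, |C| = 166 ≤ bound (satisfied).

Step 1: Compute V_q(n, t) = Σ_{j=0}^1 C(n, j) (q−1)^j.
  j = 0: C(6,0)·(3)^0 = 1·1 = 1.
  j = 1: C(6,1)·(3)^1 = 6·3 = 18.
  V_q(n, t) = 1 + 18 = 19.
Step 2: q^n = 4^6 = 4096.
Step 3: Hamming bound ⌊q^n / V_q(n,t)⌋ = ⌊4096/19⌋ = 215.
Step 4: Compare |C| = 166 to 215: satisfied.
The claimed |C| lies below the Hamming bound.


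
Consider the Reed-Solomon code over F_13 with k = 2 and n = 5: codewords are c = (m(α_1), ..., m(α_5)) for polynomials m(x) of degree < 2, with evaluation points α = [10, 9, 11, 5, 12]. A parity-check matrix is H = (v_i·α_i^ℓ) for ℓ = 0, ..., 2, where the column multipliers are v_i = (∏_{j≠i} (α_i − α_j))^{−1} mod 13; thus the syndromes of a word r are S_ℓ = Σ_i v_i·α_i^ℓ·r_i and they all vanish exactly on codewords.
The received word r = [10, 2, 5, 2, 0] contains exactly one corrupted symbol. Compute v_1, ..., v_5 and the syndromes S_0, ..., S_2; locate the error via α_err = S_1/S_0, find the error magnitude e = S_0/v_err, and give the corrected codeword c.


S = (4, 7, 9), error at position 4, error magnitude e = 6, c = [10, 2, 5, 9, 0].

Step 1: column multipliers v_i = (∏_{j≠i}(α_i − α_j))^{−1} mod 13.
  i = 1 (α = 10): (10−9)(10−11)(10−5)(10−12) = 1·(−1)·5·(−2) = 10 ≡ 10, so v_1 = 10^{−1} = 4 (mod 13).
  i = 2 (α = 9): (9−10)(9−11)(9−5)(9−12) = (−1)·(−2)·4·(−3) = −24 ≡ 2, so v_2 = 2^{−1} = 7 (mod 13).
  i = 3 (α = 11): (11−10)(11−9)(11−5)(11−12) = 1·2·6·(−1) = −12 ≡ 1, so v_3 = 1^{−1} = 1 (mod 13).
  i = 4 (α = 5): (5−10)(5−9)(5−11)(5−12) = (−5)·(−4)·(−6)·(−7) = 840 ≡ 8, so v_4 = 8^{−1} = 5 (mod 13).
  i = 5 (α = 12): (12−10)(12−9)(12−11)(12−5) = 2·3·1·7 = 42 ≡ 3, so v_5 = 3^{−1} = 9 (mod 13).
  v = [4, 7, 1, 5, 9].
Step 2: syndromes of r = [10, 2, 5, 2, 0] (all sums mod 13).
  S_0 = Σ v_i r_i = 4·10 + 7·2 + 1·5 + 5·2 + 9·0 = 69 ≡ 4.
  S_1 = Σ v_i α_i r_i = 4·10·10 + 7·9·2 + 1·11·5 + 5·5·2 + 9·12·0 = 631 ≡ 7.
  α_i^2 mod 13 = [9, 3, 4, 12, 1].
  S_2 = Σ v_i α_i^2 r_i = 4·9·10 + 7·3·2 + 1·4·5 + 5·12·2 + 9·1·0 = 542 ≡ 9.
  S = (4, 7, 9) ≠ 0, so r is not a codeword (an error is present).
Step 3: locate the error. For a single error e at position i, S_ℓ = v_i·e·α_i^ℓ, so α_err = S_1/S_0.
  S_0^{−1} = 4^{−1} = 10 (mod 13), so α_err = 7·10 = 70 ≡ 5 = α_4. Error position i = 4.
  Consistency check: S_2/S_1 = 9·2 = 18 ≡ 5 = α_err ✓ (single-error assumption holds).
Step 4: error magnitude e = S_0/v_4 = S_0·∏_{j≠4}(α_4 − α_j) = 4·8 = 32 ≡ 6 (mod 13).
Step 5: correct position 4: c_4 = r_4 − e = 2 − 6 ≡ 9 (mod 13). Hence c = [10, 2, 5, 9, 0].
  Check: interpolating c through the α_i gives m(x) = 8 + 8·x (degree < 2) with m(α_i) = c_i for every i, so c is indeed a codeword.


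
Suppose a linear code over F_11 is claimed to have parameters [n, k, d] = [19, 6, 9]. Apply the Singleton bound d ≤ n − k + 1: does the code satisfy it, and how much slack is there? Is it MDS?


Singleton RHS = n − k + 1 = 14, slack = 5, bound satisfied, not MDS.

Singleton bound: d ≤ n − k + 1.
Here n = 19, k = 6, so n − k + 1 = 14.
Given d = 9, check d ≤ 14: YES.
Slack = (n − k + 1) − d = 5.
The code is NOT MDS (slack = 5 > 0).
Description: the claimed parameters are [19, 6, 9]_11; such a code would be non-MDS.


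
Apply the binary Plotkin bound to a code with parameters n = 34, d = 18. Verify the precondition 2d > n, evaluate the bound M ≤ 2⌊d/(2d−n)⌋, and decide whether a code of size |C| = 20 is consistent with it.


Plotkin bound M ≤ 18; given |C| = 20 > bound (violated).

Check applicability: 2d = 36, n = 34.
2d − n = 2 > 0, so Plotkin applies.
Compute d/(2d−n) = 18/2 ≈ 9.0000.
⌊d/(2d−n)⌋ = 9.
Plotkin bound: M ≤ 2·9 = 18.
Given |C| = 20, check: VIOLATED.
This |C| is above the Plotkin bound, so no binary code with n = 34, d = 18 and 20 codewords exists.


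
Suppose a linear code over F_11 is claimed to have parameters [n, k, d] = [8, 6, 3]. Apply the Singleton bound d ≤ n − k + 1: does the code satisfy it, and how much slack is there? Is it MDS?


Singleton RHS = n − k + 1 = 3, slack = 0, bound satisfied, MDS.

Singleton bound: d ≤ n − k + 1.
Here n = 8, k = 6, so n − k + 1 = 3.
Given d = 3, check d ≤ 3: YES.
Slack = (n − k + 1) − d = 0.
The code is MDS (slack = 0).
Description: the claimed parameters are [8, 6, 3]_11; such a code would be MDS (meets Singleton bound).


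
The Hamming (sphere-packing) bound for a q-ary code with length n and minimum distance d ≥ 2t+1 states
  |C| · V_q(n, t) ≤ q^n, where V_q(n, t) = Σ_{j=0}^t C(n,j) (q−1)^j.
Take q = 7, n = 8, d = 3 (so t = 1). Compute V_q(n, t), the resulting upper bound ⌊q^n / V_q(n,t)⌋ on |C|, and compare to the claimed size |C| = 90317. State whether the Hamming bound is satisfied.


V_q(n, t) = 49, q^n = 5764801, Hamming bound = 117649, |C| = 90317 ≤ bound (satisfied).

Step 1: Compute V_q(n, t) = Σ_{j=0}^1 C(n, j) (q−1)^j.
  j = 0: C(8,0)·(6)^0 = 1·1 = 1.
  j = 1: C(8,1)·(6)^1 = 8·6 = 48.
  V_q(n, t) = 1 + 48 = 49.
Step 2: q^n = 7^8 = 5764801.
Step 3: Hamming bound ⌊q^n / V_q(n,t)⌋ = ⌊5764801/49⌋ = 117649.
Step 4: Compare |C| = 90317 to 117649: satisfied.
The claimed |C| lies below the Hamming bound.


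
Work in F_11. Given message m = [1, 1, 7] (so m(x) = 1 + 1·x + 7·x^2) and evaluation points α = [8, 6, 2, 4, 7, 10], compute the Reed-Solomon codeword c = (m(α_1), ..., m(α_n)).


c = [6, 6, 9, 7, 10, 7]

Message polynomial: m(x) = 1 + 1·x + 7·x^2 (mod 11).
For each evaluation point α_i, compute m(α_i) mod 11:
  α_1 = 8: Horner steps 7 → 2 → 6, so m(8) = 6.
  α_2 = 6: Horner steps 7 → 10 → 6, so m(6) = 6.
  α_3 = 2: Horner steps 7 → 4 → 9, so m(2) = 9.
  α_4 = 4: Horner steps 7 → 7 → 7, so m(4) = 7.
  α_5 = 7: Horner steps 7 → 6 → 10, so m(7) = 10.
  α_6 = 10: Horner steps 7 → 5 → 7, so m(10) = 7.
Codeword c = [6, 6, 9, 7, 10, 7] ∈ F_11^6.


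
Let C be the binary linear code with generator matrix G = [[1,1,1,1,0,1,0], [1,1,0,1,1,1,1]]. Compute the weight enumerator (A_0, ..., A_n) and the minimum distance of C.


Weight distribution: A_0 = 1, A_3 = 1, A_5 = 1, A_6 = 1. Minimum distance d = 3.

Enumerate all 2^2 = 4 messages m ∈ F_2^2.
For each, compute codeword c = mG in F_2^7, then tally its weight.
  m = 00 → c = 0000000, weight = 0.
  m = 10 → c = 1111010, weight = 5.
  m = 01 → c = 1101111, weight = 6.
  m = 11 → c = 0010101, weight = 3.
Tally weights:
  weight 0: 1 codewords.
  weight 3: 1 codewords.
  weight 5: 1 codewords.
  weight 6: 1 codewords.
Minimum distance d = smallest w > 0 with A_w > 0 = 3.
Sanity: Σ A_w = 4 = 2^2 = 4 ✓.


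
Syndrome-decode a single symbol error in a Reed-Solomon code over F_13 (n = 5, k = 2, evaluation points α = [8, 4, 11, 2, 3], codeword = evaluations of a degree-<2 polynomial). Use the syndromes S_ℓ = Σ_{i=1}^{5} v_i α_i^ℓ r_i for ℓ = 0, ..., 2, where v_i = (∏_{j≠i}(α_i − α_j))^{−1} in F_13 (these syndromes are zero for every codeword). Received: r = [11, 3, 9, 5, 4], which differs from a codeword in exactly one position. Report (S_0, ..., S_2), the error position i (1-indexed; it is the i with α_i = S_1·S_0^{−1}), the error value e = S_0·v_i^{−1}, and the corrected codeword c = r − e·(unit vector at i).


S = (3, 11, 10), error at position 1, error magnitude e = 12, c = [12, 3, 9, 5, 4].

Step 1: column multipliers v_i = (∏_{j≠i}(α_i − α_j))^{−1} mod 13.
  i = 1 (α = 8): (8−4)(8−11)(8−2)(8−3) = 4·(−3)·6·5 = −360 ≡ 4, so v_1 = 4^{−1} = 10 (mod 13).
  i = 2 (α = 4): (4−8)(4−11)(4−2)(4−3) = (−4)·(−7)·2·1 = 56 ≡ 4, so v_2 = 4^{−1} = 10 (mod 13).
  i = 3 (α = 11): (11−8)(11−4)(11−2)(11−3) = 3·7·9·8 = 1512 ≡ 4, so v_3 = 4^{−1} = 10 (mod 13).
  i = 4 (α = 2): (2−8)(2−4)(2−11)(2−3) = (−6)·(−2)·(−9)·(−1) = 108 ≡ 4, so v_4 = 4^{−1} = 10 (mod 13).
  i = 5 (α = 3): (3−8)(3−4)(3−11)(3−2) = (−5)·(−1)·(−8)·1 = −40 ≡ 12, so v_5 = 12^{−1} = 12 (mod 13).
  v = [10, 10, 10, 10, 12].
Step 2: syndromes of r = [11, 3, 9, 5, 4] (all sums mod 13).
  S_0 = Σ v_i r_i = 10·11 + 10·3 + 10·9 + 10·5 + 12·4 = 328 ≡ 3.
  S_1 = Σ v_i α_i r_i = 10·8·11 + 10·4·3 + 10·11·9 + 10·2·5 + 12·3·4 = 2234 ≡ 11.
  α_i^2 mod 13 = [12, 3, 4, 4, 9].
  S_2 = Σ v_i α_i^2 r_i = 10·12·11 + 10·3·3 + 10·4·9 + 10·4·5 + 12·9·4 = 2402 ≡ 10.
  S = (3, 11, 10) ≠ 0, so r is not a codeword (an error is present).
Step 3: locate the error. For a single error e at position i, S_ℓ = v_i·e·α_i^ℓ, so α_err = S_1/S_0.
  S_0^{−1} = 3^{−1} = 9 (mod 13), so α_err = 11·9 = 99 ≡ 8 = α_1. Error position i = 1.
  Consistency check: S_2/S_1 = 10·6 = 60 ≡ 8 = α_err ✓ (single-error assumption holds).
Step 4: error magnitude e = S_0/v_1 = S_0·∏_{j≠1}(α_1 − α_j) = 3·4 = 12 ≡ 12 (mod 13).
Step 5: correct position 1: c_1 = r_1 − e = 11 − 12 ≡ 12 (mod 13). Hence c = [12, 3, 9, 5, 4].
  Check: interpolating c through the α_i gives m(x) = 7 + 12·x (degree < 2) with m(α_i) = c_i for every i, so c is indeed a codeword.


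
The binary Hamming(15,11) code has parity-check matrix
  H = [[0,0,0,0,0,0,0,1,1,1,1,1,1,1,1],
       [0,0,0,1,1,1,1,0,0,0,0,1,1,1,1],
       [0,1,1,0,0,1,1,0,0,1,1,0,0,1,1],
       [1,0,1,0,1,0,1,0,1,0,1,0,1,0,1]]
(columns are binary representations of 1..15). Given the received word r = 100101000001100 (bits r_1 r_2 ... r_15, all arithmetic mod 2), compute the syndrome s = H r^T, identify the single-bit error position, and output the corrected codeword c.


s = (0, 0, 1, 0)^T, error position = 2, corrected codeword c = 110101000001100

Compute s = H r^T mod 2 one row at a time:
  s_1 = 0 + 0 + 0 + 0 + 1 + 1 + 0 + 0 = 2 ≡ 0 (mod 2).
  s_2 = 1 + 0 + 1 + 0 + 1 + 1 + 0 + 0 = 4 ≡ 0 (mod 2).
  s_3 = 0 + 0 + 1 + 0 + 0 + 0 + 0 + 0 = 1 ≡ 1 (mod 2).
  s_4 = 1 + 0 + 0 + 0 + 0 + 0 + 1 + 0 = 2 ≡ 0 (mod 2).
s = (0, 0, 1, 0)^T — this equals column 2 of H (binary 0010), so error is at position 2.
Correct: flip bit 2 of r = 100101000001100 to get c = 110101000001100.


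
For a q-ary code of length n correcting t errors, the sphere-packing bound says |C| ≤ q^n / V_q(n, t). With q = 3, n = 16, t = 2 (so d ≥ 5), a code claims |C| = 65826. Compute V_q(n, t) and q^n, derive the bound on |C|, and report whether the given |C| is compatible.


V_q(n, t) = 513, q^n = 43046721, Hamming bound = 83911, |C| = 65826 ≤ bound (satisfied).

Step 1: Compute V_q(n, t) = Σ_{j=0}^2 C(n, j) (q−1)^j.
  j = 0: C(16,0)·(2)^0 = 1·1 = 1.
  j = 1: C(16,1)·(2)^1 = 16·2 = 32.
  j = 2: C(16,2)·(2)^2 = 120·4 = 480.
  V_q(n, t) = 1 + 32 + 480 = 513.
Step 2: q^n = 3^16 = 43046721.
Step 3: Hamming bound ⌊q^n / V_q(n,t)⌋ = ⌊43046721/513⌋ = 83911.
Step 4: Compare |C| = 65826 to 83911: satisfied.
The claimed |C| lies below the Hamming bound.


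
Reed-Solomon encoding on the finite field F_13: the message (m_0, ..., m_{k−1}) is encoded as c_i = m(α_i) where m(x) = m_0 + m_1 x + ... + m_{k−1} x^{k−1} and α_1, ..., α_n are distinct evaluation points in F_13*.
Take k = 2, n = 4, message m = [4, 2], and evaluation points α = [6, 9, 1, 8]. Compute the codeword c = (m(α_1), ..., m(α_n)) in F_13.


c = [3, 9, 6, 7]

Message polynomial: m(x) = 4 + 2·x (mod 13).
For each evaluation point α_i, compute m(α_i) mod 13:
  α_1 = 6: Horner steps 2 → 3, so m(6) = 3.
  α_2 = 9: Horner steps 2 → 9, so m(9) = 9.
  α_3 = 1: Horner steps 2 → 6, so m(1) = 6.
  α_4 = 8: Horner steps 2 → 7, so m(8) = 7.
Codeword c = [3, 9, 6, 7] ∈ F_13^4.


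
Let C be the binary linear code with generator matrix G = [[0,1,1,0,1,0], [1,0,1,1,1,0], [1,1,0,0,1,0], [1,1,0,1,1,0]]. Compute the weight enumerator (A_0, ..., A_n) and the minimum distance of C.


Weight distribution: A_0 = 1, A_1 = 2, A_2 = 4, A_3 = 6, A_4 = 3. Minimum distance d = 1.

Enumerate all 2^4 = 16 messages m ∈ F_2^4.
For each, compute codeword c = mG in F_2^6, then tally its weight.
  m = 0000 → c = 000000, weight = 0.
  m = 1000 → c = 011010, weight = 3.
  m = 0100 → c = 101110, weight = 4.
  m = 1100 → c = 110100, weight = 3.
  m = 0010 → c = 110010, weight = 3.
  m = 1010 → c = 101000, weight = 2.
  m = 0110 → c = 011100, weight = 3.
  m = 1110 → c = 000110, weight = 2.
  m = 0001 → c = 110110, weight = 4.
  m = 1001 → c = 101100, weight = 3.
  m = 0101 → c = 011000, weight = 2.
  m = 1101 → c = 000010, weight = 1.
  m = 0011 → c = 000100, weight = 1.
  m = 1011 → c = 011110, weight = 4.
  m = 0111 → c = 101010, weight = 3.
  m = 1111 → c = 110000, weight = 2.
Tally weights:
  weight 0: 1 codewords.
  weight 1: 2 codewords.
  weight 2: 4 codewords.
  weight 3: 6 codewords.
  weight 4: 3 codewords.
Minimum distance d = smallest w > 0 with A_w > 0 = 1.
Sanity: Σ A_w = 16 = 2^4 = 16 ✓.


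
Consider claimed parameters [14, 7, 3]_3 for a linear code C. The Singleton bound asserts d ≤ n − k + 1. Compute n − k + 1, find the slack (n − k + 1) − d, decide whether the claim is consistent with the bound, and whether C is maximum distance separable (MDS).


Singleton RHS = n − k + 1 = 8, slack = 5, bound satisfied, not MDS.

Singleton bound: d ≤ n − k + 1.
Here n = 14, k = 7, so n − k + 1 = 8.
Given d = 3, check d ≤ 8: YES.
Slack = (n − k + 1) − d = 5.
The code is NOT MDS (slack = 5 > 0).
Description: the claimed parameters are [14, 7, 3]_3; such a code would be non-MDS.


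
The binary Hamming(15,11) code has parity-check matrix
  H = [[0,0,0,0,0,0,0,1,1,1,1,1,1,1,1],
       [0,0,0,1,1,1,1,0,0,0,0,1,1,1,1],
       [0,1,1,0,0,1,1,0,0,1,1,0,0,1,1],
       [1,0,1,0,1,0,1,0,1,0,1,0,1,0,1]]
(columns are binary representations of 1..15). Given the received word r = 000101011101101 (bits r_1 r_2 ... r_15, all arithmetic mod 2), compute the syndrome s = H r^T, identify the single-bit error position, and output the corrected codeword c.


s = (0, 1, 1, 1)^T, error position = 7, corrected codeword c = 000101111101101

Compute s = H r^T mod 2 one row at a time:
  s_1 = 1 + 1 + 1 + 0 + 1 + 1 + 0 + 1 = 6 ≡ 0 (mod 2).
  s_2 = 1 + 0 + 1 + 0 + 1 + 1 + 0 + 1 = 5 ≡ 1 (mod 2).
  s_3 = 0 + 0 + 1 + 0 + 1 + 0 + 0 + 1 = 3 ≡ 1 (mod 2).
  s_4 = 0 + 0 + 0 + 0 + 1 + 0 + 1 + 1 = 3 ≡ 1 (mod 2).
s = (0, 1, 1, 1)^T — this equals column 7 of H (binary 0111), so error is at position 7.
Correct: flip bit 7 of r = 000101011101101 to get c = 000101111101101.


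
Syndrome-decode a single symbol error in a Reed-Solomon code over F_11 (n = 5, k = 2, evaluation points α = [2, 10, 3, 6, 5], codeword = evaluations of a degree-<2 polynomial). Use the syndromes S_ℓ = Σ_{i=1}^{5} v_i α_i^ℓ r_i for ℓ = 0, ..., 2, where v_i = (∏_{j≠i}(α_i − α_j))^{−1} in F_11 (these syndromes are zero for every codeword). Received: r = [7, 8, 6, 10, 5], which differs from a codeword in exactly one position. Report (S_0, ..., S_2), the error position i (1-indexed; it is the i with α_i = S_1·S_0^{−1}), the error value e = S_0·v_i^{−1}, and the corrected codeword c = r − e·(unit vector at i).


S = (9, 7, 3), error at position 1, error magnitude e = 6, c = [1, 8, 6, 10, 5].

Step 1: column multipliers v_i = (∏_{j≠i}(α_i − α_j))^{−1} mod 11.
  i = 1 (α = 2): (2−10)(2−3)(2−6)(2−5) = (−8)·(−1)·(−4)·(−3) = 96 ≡ 8, so v_1 = 8^{−1} = 7 (mod 11).
  i = 2 (α = 10): (10−2)(10−3)(10−6)(10−5) = 8·7·4·5 = 1120 ≡ 9, so v_2 = 9^{−1} = 5 (mod 11).
  i = 3 (α = 3): (3−2)(3−10)(3−6)(3−5) = 1·(−7)·(−3)·(−2) = −42 ≡ 2, so v_3 = 2^{−1} = 6 (mod 11).
  i = 4 (α = 6): (6−2)(6−10)(6−3)(6−5) = 4·(−4)·3·1 = −48 ≡ 7, so v_4 = 7^{−1} = 8 (mod 11).
  i = 5 (α = 5): (5−2)(5−10)(5−3)(5−6) = 3·(−5)·2·(−1) = 30 ≡ 8, so v_5 = 8^{−1} = 7 (mod 11).
  v = [7, 5, 6, 8, 7].
Step 2: syndromes of r = [7, 8, 6, 10, 5] (all sums mod 11).
  S_0 = Σ v_i r_i = 7·7 + 5·8 + 6·6 + 8·10 + 7·5 = 240 ≡ 9.
  S_1 = Σ v_i α_i r_i = 7·2·7 + 5·10·8 + 6·3·6 + 8·6·10 + 7·5·5 = 1261 ≡ 7.
  α_i^2 mod 11 = [4, 1, 9, 3, 3].
  S_2 = Σ v_i α_i^2 r_i = 7·4·7 + 5·1·8 + 6·9·6 + 8·3·10 + 7·3·5 = 905 ≡ 3.
  S = (9, 7, 3) ≠ 0, so r is not a codeword (an error is present).
Step 3: locate the error. For a single error e at position i, S_ℓ = v_i·e·α_i^ℓ, so α_err = S_1/S_0.
  S_0^{−1} = 9^{−1} = 5 (mod 11), so α_err = 7·5 = 35 ≡ 2 = α_1. Error position i = 1.
  Consistency check: S_2/S_1 = 3·8 = 24 ≡ 2 = α_err ✓ (single-error assumption holds).
Step 4: error magnitude e = S_0/v_1 = S_0·∏_{j≠1}(α_1 − α_j) = 9·8 = 72 ≡ 6 (mod 11).
Step 5: correct position 1: c_1 = r_1 − e = 7 − 6 ≡ 1 (mod 11). Hence c = [1, 8, 6, 10, 5].
  Check: interpolating c through the α_i gives m(x) = 2 + 5·x (degree < 2) with m(α_i) = c_i for every i, so c is indeed a codeword.


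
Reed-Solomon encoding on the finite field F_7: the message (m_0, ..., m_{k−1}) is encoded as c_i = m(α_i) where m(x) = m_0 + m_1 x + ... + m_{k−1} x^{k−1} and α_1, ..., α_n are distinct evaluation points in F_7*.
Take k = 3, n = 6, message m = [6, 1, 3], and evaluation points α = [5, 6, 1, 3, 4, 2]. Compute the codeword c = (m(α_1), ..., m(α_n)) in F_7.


c = [2, 1, 3, 1, 2, 6]

Message polynomial: m(x) = 6 + 1·x + 3·x^2 (mod 7).
For each evaluation point α_i, compute m(α_i) mod 7:
  α_1 = 5: Horner steps 3 → 2 → 2, so m(5) = 2.
  α_2 = 6: Horner steps 3 → 5 → 1, so m(6) = 1.
  α_3 = 1: Horner steps 3 → 4 → 3, so m(1) = 3.
  α_4 = 3: Horner steps 3 → 3 → 1, so m(3) = 1.
  α_5 = 4: Horner steps 3 → 6 → 2, so m(4) = 2.
  α_6 = 2: Horner steps 3 → 0 → 6, so m(2) = 6.
Codeword c = [2, 1, 3, 1, 2, 6] ∈ F_7^6.


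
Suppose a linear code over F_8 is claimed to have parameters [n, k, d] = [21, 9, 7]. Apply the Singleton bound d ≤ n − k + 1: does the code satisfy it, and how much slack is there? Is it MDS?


Singleton RHS = n − k + 1 = 13, slack = 6, bound satisfied, not MDS.

Singleton bound: d ≤ n − k + 1.
Here n = 21, k = 9, so n − k + 1 = 13.
Given d = 7, check d ≤ 13: YES.
Slack = (n − k + 1) − d = 6.
The code is NOT MDS (slack = 6 > 0).
Description: the claimed parameters are [21, 9, 7]_8; such a code would be non-MDS.


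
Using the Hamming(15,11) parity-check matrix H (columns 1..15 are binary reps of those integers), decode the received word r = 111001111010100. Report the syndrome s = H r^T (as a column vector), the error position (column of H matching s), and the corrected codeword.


s = (0, 1, 1, 0)^T, error position = 6, corrected codeword c = 111000111010100

Compute s = H r^T mod 2 one row at a time:
  s_1 = 1 + 1 + 0 + 1 + 0 + 1 + 0 + 0 = 4 ≡ 0 (mod 2).
  s_2 = 0 + 0 + 1 + 1 + 0 + 1 + 0 + 0 = 3 ≡ 1 (mod 2).
  s_3 = 1 + 1 + 1 + 1 + 0 + 1 + 0 + 0 = 5 ≡ 1 (mod 2).
  s_4 = 1 + 1 + 0 + 1 + 1 + 1 + 1 + 0 = 6 ≡ 0 (mod 2).
s = (0, 1, 1, 0)^T — this equals column 6 of H (binary 0110), so error is at position 6.
Correct: flip bit 6 of r = 111001111010100 to get c = 111000111010100.


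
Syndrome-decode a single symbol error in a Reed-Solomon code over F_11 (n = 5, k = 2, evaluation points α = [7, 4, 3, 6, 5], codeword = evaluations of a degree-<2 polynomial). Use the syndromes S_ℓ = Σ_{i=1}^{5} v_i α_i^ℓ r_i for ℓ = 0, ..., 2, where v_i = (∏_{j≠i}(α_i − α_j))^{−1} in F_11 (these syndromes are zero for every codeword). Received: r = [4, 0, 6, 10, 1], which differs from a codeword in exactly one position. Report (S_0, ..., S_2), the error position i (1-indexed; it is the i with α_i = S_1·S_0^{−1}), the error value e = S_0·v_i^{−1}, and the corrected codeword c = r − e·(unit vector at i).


S = (10, 6, 8), error at position 5, error magnitude e = 7, c = [4, 0, 6, 10, 5].

Step 1: column multipliers v_i = (∏_{j≠i}(α_i − α_j))^{−1} mod 11.
  i = 1 (α = 7): (7−4)(7−3)(7−6)(7−5) = 3·4·1·2 = 24 ≡ 2, so v_1 = 2^{−1} = 6 (mod 11).
  i = 2 (α = 4): (4−7)(4−3)(4−6)(4−5) = (−3)·1·(−2)·(−1) = −6 ≡ 5, so v_2 = 5^{−1} = 9 (mod 11).
  i = 3 (α = 3): (3−7)(3−4)(3−6)(3−5) = (−4)·(−1)·(−3)·(−2) = 24 ≡ 2, so v_3 = 2^{−1} = 6 (mod 11).
  i = 4 (α = 6): (6−7)(6−4)(6−3)(6−5) = (−1)·2·3·1 = −6 ≡ 5, so v_4 = 5^{−1} = 9 (mod 11).
  i = 5 (α = 5): (5−7)(5−4)(5−3)(5−6) = (−2)·1·2·(−1) = 4 ≡ 4, so v_5 = 4^{−1} = 3 (mod 11).
  v = [6, 9, 6, 9, 3].
Step 2: syndromes of r = [4, 0, 6, 10, 1] (all sums mod 11).
  S_0 = Σ v_i r_i = 6·4 + 9·0 + 6·6 + 9·10 + 3·1 = 153 ≡ 10.
  S_1 = Σ v_i α_i r_i = 6·7·4 + 9·4·0 + 6·3·6 + 9·6·10 + 3·5·1 = 831 ≡ 6.
  α_i^2 mod 11 = [5, 5, 9, 3, 3].
  S_2 = Σ v_i α_i^2 r_i = 6·5·4 + 9·5·0 + 6·9·6 + 9·3·10 + 3·3·1 = 723 ≡ 8.
  S = (10, 6, 8) ≠ 0, so r is not a codeword (an error is present).
Step 3: locate the error. For a single error e at position i, S_ℓ = v_i·e·α_i^ℓ, so α_err = S_1/S_0.
  S_0^{−1} = 10^{−1} = 10 (mod 11), so α_err = 6·10 = 60 ≡ 5 = α_5. Error position i = 5.
  Consistency check: S_2/S_1 = 8·2 = 16 ≡ 5 = α_err ✓ (single-error assumption holds).
Step 4: error magnitude e = S_0/v_5 = S_0·∏_{j≠5}(α_5 − α_j) = 10·4 = 40 ≡ 7 (mod 11).
Step 5: correct position 5: c_5 = r_5 − e = 1 − 7 ≡ 5 (mod 11). Hence c = [4, 0, 6, 10, 5].
  Check: interpolating c through the α_i gives m(x) = 2 + 5·x (degree < 2) with m(α_i) = c_i for every i, so c is indeed a codeword.


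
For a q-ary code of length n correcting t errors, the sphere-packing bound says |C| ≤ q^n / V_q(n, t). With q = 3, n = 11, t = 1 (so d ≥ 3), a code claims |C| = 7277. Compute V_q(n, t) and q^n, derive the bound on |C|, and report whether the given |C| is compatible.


V_q(n, t) = 23, q^n = 177147, Hamming bound = 7702, |C| = 7277 ≤ bound (satisfied).

Step 1: Compute V_q(n, t) = Σ_{j=0}^1 C(n, j) (q−1)^j.
  j = 0: C(11,0)·(2)^0 = 1·1 = 1.
  j = 1: C(11,1)·(2)^1 = 11·2 = 22.
  V_q(n, t) = 1 + 22 = 23.
Step 2: q^n = 3^11 = 177147.
Step 3: Hamming bound ⌊q^n / V_q(n,t)⌋ = ⌊177147/23⌋ = 7702.
Step 4: Compare |C| = 7277 to 7702: satisfied.
The claimed |C| lies below the Hamming bound.


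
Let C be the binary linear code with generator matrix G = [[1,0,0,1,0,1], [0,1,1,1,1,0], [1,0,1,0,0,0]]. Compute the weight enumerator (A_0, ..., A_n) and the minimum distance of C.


Weight distribution: A_0 = 1, A_2 = 1, A_3 = 3, A_4 = 2, A_5 = 1. Minimum distance d = 2.

Enumerate all 2^3 = 8 messages m ∈ F_2^3.
For each, compute codeword c = mG in F_2^6, then tally its weight.
  m = 000 → c = 000000, weight = 0.
  m = 100 → c = 100101, weight = 3.
  m = 010 → c = 011110, weight = 4.
  m = 110 → c = 111011, weight = 5.
  m = 001 → c = 101000, weight = 2.
  m = 101 → c = 001101, weight = 3.
  m = 011 → c = 110110, weight = 4.
  m = 111 → c = 010011, weight = 3.
Tally weights:
  weight 0: 1 codewords.
  weight 2: 1 codewords.
  weight 3: 3 codewords.
  weight 4: 2 codewords.
  weight 5: 1 codewords.
Minimum distance d = smallest w > 0 with A_w > 0 = 2.
Sanity: Σ A_w = 8 = 2^3 = 8 ✓.


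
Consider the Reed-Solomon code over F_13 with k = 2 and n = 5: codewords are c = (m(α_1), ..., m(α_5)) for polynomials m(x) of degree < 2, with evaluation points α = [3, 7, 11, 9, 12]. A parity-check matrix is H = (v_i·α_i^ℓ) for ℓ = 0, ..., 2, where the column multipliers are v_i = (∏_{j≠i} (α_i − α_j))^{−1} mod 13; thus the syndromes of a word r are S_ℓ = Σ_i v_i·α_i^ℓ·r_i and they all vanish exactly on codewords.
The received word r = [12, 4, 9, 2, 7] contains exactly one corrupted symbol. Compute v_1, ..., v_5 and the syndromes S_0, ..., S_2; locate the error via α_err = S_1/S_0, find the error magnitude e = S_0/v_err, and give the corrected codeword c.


S = (4, 10, 12), error at position 4, error magnitude e = 2, c = [12, 4, 9, 0, 7].

Step 1: column multipliers v_i = (∏_{j≠i}(α_i − α_j))^{−1} mod 13.
  i = 1 (α = 3): (3−7)(3−11)(3−9)(3−12) = (−4)·(−8)·(−6)·(−9) = 1728 ≡ 12, so v_1 = 12^{−1} = 12 (mod 13).
  i = 2 (α = 7): (7−3)(7−11)(7−9)(7−12) = 4·(−4)·(−2)·(−5) = −160 ≡ 9, so v_2 = 9^{−1} = 3 (mod 13).
  i = 3 (α = 11): (11−3)(11−7)(11−9)(11−12) = 8·4·2·(−1) = −64 ≡ 1, so v_3 = 1^{−1} = 1 (mod 13).
  i = 4 (α = 9): (9−3)(9−7)(9−11)(9−12) = 6·2·(−2)·(−3) = 72 ≡ 7, so v_4 = 7^{−1} = 2 (mod 13).
  i = 5 (α = 12): (12−3)(12−7)(12−11)(12−9) = 9·5·1·3 = 135 ≡ 5, so v_5 = 5^{−1} = 8 (mod 13).
  v = [12, 3, 1, 2, 8].
Step 2: syndromes of r = [12, 4, 9, 2, 7] (all sums mod 13).
  S_0 = Σ v_i r_i = 12·12 + 3·4 + 1·9 + 2·2 + 8·7 = 225 ≡ 4.
  S_1 = Σ v_i α_i r_i = 12·3·12 + 3·7·4 + 1·11·9 + 2·9·2 + 8·12·7 = 1323 ≡ 10.
  α_i^2 mod 13 = [9, 10, 4, 3, 1].
  S_2 = Σ v_i α_i^2 r_i = 12·9·12 + 3·10·4 + 1·4·9 + 2·3·2 + 8·1·7 = 1520 ≡ 12.
  S = (4, 10, 12) ≠ 0, so r is not a codeword (an error is present).
Step 3: locate the error. For a single error e at position i, S_ℓ = v_i·e·α_i^ℓ, so α_err = S_1/S_0.
  S_0^{−1} = 4^{−1} = 10 (mod 13), so α_err = 10·10 = 100 ≡ 9 = α_4. Error position i = 4.
  Consistency check: S_2/S_1 = 12·4 = 48 ≡ 9 = α_err ✓ (single-error assumption holds).
Step 4: error magnitude e = S_0/v_4 = S_0·∏_{j≠4}(α_4 − α_j) = 4·7 = 28 ≡ 2 (mod 13).
Step 5: correct position 4: c_4 = r_4 − e = 2 − 2 ≡ 0 (mod 13). Hence c = [12, 4, 9, 0, 7].
  Check: interpolating c through the α_i gives m(x) = 5 + 11·x (degree < 2) with m(α_i) = c_i for every i, so c is indeed a codeword.


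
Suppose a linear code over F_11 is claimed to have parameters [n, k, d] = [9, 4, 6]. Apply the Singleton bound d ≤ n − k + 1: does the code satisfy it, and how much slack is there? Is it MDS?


Singleton RHS = n − k + 1 = 6, slack = 0, bound satisfied, MDS.

Singleton bound: d ≤ n − k + 1.
Here n = 9, k = 4, so n − k + 1 = 6.
Given d = 6, check d ≤ 6: YES.
Slack = (n − k + 1) − d = 0.
The code is MDS (slack = 0).
Description: the claimed parameters are [9, 4, 6]_11; such a code would be MDS (meets Singleton bound).


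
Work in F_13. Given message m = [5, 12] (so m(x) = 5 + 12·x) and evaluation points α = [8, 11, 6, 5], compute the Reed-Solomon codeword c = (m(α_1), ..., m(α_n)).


c = [10, 7, 12, 0]

Message polynomial: m(x) = 5 + 12·x (mod 13).
For each evaluation point α_i, compute m(α_i) mod 13:
  α_1 = 8: Horner steps 12 → 10, so m(8) = 10.
  α_2 = 11: Horner steps 12 → 7, so m(11) = 7.
  α_3 = 6: Horner steps 12 → 12, so m(6) = 12.
  α_4 = 5: Horner steps 12 → 0, so m(5) = 0.
Codeword c = [10, 7, 12, 0] ∈ F_13^4.


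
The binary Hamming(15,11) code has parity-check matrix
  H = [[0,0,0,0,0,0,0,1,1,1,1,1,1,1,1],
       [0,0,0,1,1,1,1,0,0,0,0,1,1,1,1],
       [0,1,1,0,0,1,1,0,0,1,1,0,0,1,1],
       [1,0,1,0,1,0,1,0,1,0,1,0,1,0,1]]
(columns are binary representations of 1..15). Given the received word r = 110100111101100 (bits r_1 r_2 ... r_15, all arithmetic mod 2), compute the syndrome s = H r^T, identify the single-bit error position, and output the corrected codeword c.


s = (1, 0, 1, 0)^T, error position = 10, corrected codeword c = 110100111001100

Compute s = H r^T mod 2 one row at a time:
  s_1 = 1 + 1 + 1 + 0 + 1 + 1 + 0 + 0 = 5 ≡ 1 (mod 2).
  s_2 = 1 + 0 + 0 + 1 + 1 + 1 + 0 + 0 = 4 ≡ 0 (mod 2).
  s_3 = 1 + 0 + 0 + 1 + 1 + 0 + 0 + 0 = 3 ≡ 1 (mod 2).
  s_4 = 1 + 0 + 0 + 1 + 1 + 0 + 1 + 0 = 4 ≡ 0 (mod 2).
s = (1, 0, 1, 0)^T — this equals column 10 of H (binary 1010), so error is at position 10.
Correct: flip bit 10 of r = 110100111101100 to get c = 110100111001100.
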